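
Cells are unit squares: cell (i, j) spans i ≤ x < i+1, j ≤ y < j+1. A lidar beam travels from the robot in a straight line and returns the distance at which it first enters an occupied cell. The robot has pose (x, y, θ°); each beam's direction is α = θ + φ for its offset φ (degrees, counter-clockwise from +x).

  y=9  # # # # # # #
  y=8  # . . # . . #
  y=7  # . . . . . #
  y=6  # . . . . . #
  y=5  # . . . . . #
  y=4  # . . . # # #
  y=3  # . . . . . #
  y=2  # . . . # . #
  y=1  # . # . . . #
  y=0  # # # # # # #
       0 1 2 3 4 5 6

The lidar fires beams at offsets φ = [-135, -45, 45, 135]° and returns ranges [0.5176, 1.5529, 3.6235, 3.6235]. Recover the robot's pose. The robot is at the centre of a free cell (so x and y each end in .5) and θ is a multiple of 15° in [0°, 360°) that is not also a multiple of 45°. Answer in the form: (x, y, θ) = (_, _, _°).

(x, y, θ) = (4.5, 5.5, 30°)

The pose lattice has 35·16 = 560 candidates. Test each by forward raycasting.
  (4.5, 5.5, 345°): beam 1 = 4.0415 ≠ 0.5176 ✗
  (4.5, 6.5, 15°): beam 1 = 6.3509 ≠ 0.5176 ✗
  (5.5, 8.5, 120°): beam 2 = 0.5176 ≠ 1.5529 ✗
  …
  (4.5, 5.5, 30°): r_1=0.5176, r_2=1.5529, r_3=3.6235, r_4=3.6235 — all match ✓
Unique over the lattice → pose = (4.5, 5.5, 30°).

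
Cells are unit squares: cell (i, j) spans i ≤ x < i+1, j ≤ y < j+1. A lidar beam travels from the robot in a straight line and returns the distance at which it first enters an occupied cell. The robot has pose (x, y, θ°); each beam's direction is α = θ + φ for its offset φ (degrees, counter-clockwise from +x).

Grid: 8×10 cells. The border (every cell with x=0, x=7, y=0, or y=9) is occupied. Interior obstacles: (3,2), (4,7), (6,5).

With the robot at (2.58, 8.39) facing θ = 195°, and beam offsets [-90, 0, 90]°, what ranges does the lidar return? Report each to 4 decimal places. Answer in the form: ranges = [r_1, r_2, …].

beam 1: φ=-90°, α=105°
  cosα=-0.2588 sinα=0.9659 | (2,8) | tMaxX 2.2409 tMaxY 0.6315 | tΔX 3.8637 tΔY 1.0353
    t=0.6315 [y] (2,9) — stop
  → r_1 = 0.6315
beam 2: φ=0°, α=195°
  cosα=-0.9659 sinα=-0.2588 | (2,8) | tMaxX 0.6005 tMaxY 1.5068 | tΔX 1.0353 tΔY 3.8637
    t=0.6005 [x] (1,8)
    t=1.5068 [y] (1,7)
    t=1.6357 [x] (0,7) — stop
  → r_2 = 1.6357
beam 3: φ=90°, α=285°
  cosα=0.2588 sinα=-0.9659 | (2,8) | tMaxX 1.6228 tMaxY 0.4038 | tΔX 3.8637 tΔY 1.0353
    t=0.4038 [y] (2,7)
    t=1.4390 [y] (2,6)
    t=1.6228 [x] (3,6)
    t=2.4743 [y] (3,5)
    t=3.5096 [y] (3,4)
    t=4.5449 [y] (3,3)
    t=5.4865 [x] (4,3)
    t=5.5801 [y] (4,2)
    t=6.6154 [y] (4,1)
    t=7.6507 [y] (4,0) — stop
  → r_3 = 7.6507

ranges = [0.6315, 1.6357, 7.6507]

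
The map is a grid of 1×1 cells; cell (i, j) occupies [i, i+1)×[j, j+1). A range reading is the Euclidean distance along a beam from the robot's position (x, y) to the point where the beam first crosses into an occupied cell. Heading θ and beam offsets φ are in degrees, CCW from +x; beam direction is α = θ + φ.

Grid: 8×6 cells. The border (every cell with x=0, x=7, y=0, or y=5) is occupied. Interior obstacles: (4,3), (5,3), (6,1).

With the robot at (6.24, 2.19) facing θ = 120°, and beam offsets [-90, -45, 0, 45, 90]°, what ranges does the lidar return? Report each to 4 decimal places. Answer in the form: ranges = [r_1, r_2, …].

beam 1: φ=-90°, α=30°
  cosα=0.8660 sinα=0.5000 | (6,2) | tMaxX 0.8776 tMaxY 1.6200 | tΔX 1.1547 tΔY 2.0000
    t=0.8776 [x] (7,2) — stop
  → r_1 = 0.8776
beam 2: φ=-45°, α=75°
  cosα=0.2588 sinα=0.9659 | (6,2) | tMaxX 2.9364 tMaxY 0.8386 | tΔX 3.8637 tΔY 1.0353
    t=0.8386 [y] (6,3)
    t=1.8738 [y] (6,4)
    t=2.9091 [y] (6,5) — stop
  → r_2 = 2.9091
beam 3: φ=0°, α=120°
  cosα=-0.5000 sinα=0.8660 | (6,2) | tMaxX 0.4800 tMaxY 0.9353 | tΔX 2.0000 tΔY 1.1547
    t=0.4800 [x] (5,2)
    t=0.9353 [y] (5,3) — stop
  → r_3 = 0.9353
beam 4: φ=45°, α=165°
  cosα=-0.9659 sinα=0.2588 | (6,2) | tMaxX 0.2485 tMaxY 3.1296 | tΔX 1.0353 tΔY 3.8637
    t=0.2485 [x] (5,2)
    t=1.2837 [x] (4,2)
    t=2.3190 [x] (3,2)
    t=3.1296 [y] (3,3)
    t=3.3543 [x] (2,3)
    t=4.3896 [x] (1,3)
    t=5.4248 [x] (0,3) — stop
  → r_4 = 5.4248
beam 5: φ=90°, α=210°
  cosα=-0.8660 sinα=-0.5000 | (6,2) | tMaxX 0.2771 tMaxY 0.3800 | tΔX 1.1547 tΔY 2.0000
    t=0.2771 [x] (5,2)
    t=0.3800 [y] (5,1)
    t=1.4318 [x] (4,1)
    t=2.3800 [y] (4,0) — stop
  → r_5 = 2.3800

ranges = [0.8776, 2.9091, 0.9353, 5.4248, 2.3800]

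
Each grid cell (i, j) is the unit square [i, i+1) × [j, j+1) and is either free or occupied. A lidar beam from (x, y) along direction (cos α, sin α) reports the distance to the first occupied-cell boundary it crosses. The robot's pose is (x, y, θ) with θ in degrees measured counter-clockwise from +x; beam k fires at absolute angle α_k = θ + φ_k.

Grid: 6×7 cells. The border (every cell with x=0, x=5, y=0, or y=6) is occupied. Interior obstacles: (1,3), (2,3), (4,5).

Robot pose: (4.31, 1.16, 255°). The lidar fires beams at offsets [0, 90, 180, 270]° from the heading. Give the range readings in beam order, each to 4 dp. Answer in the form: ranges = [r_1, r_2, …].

beam 1: φ=0°, α=255°
  d=(-0.2588,-0.9659)  start (4,1)  tX=1.1977 tY=0.1656  stride 1/|dx|=3.8637 1/|dy|=1.0353
    cross y-line → (4,0), t=0.1656 (wall)
  → r_1 = 0.1656
beam 2: φ=90°, α=345°
  d=(0.9659,-0.2588)  start (4,1)  tX=0.7143 tY=0.6182  stride 1/|dx|=1.0353 1/|dy|=3.8637
    cross y-line → (4,0), t=0.6182 (wall)
  → r_2 = 0.6182
beam 3: φ=180°, α=75°
  d=(0.2588,0.9659)  start (4,1)  tX=2.6660 tY=0.8696  stride 1/|dx|=3.8637 1/|dy|=1.0353
    cross y-line → (4,2), t=0.8696
    cross y-line → (4,3), t=1.9049
    cross x-line → (5,3), t=2.6660 (wall)
  → r_3 = 2.6660
beam 4: φ=270°, α=165°
  d=(-0.9659,0.2588)  start (4,1)  tX=0.3209 tY=3.2455  stride 1/|dx|=1.0353 1/|dy|=3.8637
    cross x-line → (3,1), t=0.3209
    cross x-line → (2,1), t=1.3562
    cross x-line → (1,1), t=2.3915
    cross y-line → (1,2), t=3.2455
    cross x-line → (0,2), t=3.4268 (wall)
  → r_4 = 3.4268

ranges = [0.1656, 0.6182, 2.6660, 3.4268]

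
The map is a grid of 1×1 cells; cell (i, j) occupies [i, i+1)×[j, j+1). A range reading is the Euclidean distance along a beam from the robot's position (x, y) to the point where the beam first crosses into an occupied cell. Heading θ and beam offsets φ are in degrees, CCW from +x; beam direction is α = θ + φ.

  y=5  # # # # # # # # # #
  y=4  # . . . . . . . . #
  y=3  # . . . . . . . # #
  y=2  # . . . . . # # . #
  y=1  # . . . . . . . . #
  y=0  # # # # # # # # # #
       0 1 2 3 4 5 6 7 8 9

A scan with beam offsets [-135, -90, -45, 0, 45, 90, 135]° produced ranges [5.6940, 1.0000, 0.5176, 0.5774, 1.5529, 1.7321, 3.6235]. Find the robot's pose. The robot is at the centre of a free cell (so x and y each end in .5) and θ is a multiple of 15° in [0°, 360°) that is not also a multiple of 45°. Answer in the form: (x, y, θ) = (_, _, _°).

(x, y, θ) = (2.5, 4.5, 120°)

Enumerate (i+0.5, j+0.5, θ) over the 29 free cells and 16 admissible headings. For each, cast all 7 beams and compare to the given ranges.
  (1.5, 1.5, 330°): beam 1 = 0.5176 ≠ 5.6940 ✗
  (8.5, 2.5, 240°): beam 1 = 0.5176 ≠ 5.6940 ✗
  (6.5, 4.5, 105°): beam 1 = 1.7321 ≠ 5.6940 ✗
  …
  (2.5, 4.5, 120°): r_1=5.6940, r_2=1.0000, r_3=0.5176, r_4=0.5774, r_5=1.5529, r_6=1.7321, r_7=3.6235 — all match ✓
Unique over the lattice → pose = (2.5, 4.5, 120°).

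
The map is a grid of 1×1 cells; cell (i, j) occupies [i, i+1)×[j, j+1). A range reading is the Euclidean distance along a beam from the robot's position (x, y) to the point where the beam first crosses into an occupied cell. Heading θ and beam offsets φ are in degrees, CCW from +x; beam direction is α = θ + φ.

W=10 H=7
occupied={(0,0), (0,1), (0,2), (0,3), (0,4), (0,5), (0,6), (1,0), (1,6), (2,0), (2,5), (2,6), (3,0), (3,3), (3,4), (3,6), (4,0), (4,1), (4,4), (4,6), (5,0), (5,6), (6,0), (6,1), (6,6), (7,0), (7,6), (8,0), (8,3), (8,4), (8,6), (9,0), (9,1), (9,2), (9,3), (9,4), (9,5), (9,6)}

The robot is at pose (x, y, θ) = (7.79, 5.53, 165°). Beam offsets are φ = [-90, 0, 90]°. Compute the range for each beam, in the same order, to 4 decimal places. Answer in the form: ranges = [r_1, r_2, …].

ranges = [0.4866, 1.8159, 3.6545]

beam 1: φ=-90°, α=75°
  direction (0.2588, 0.9659); cell (7,5); t to first gridline: x 0.8114, y 0.4866 (then +3.8637 / +1.0353)
    (7,6) via y @ 0.4866  # hit
  → r_1 = 0.4866
beam 2: φ=0°, α=165°
  direction (-0.9659, 0.2588); cell (7,5); t to first gridline: x 0.8179, y 1.8159 (then +1.0353 / +3.8637)
    (6,5) via x @ 0.8179
    (6,6) via y @ 1.8159  # hit
  → r_2 = 1.8159
beam 3: φ=90°, α=255°
  direction (-0.2588, -0.9659); cell (7,5); t to first gridline: x 3.0523, y 0.5487 (then +3.8637 / +1.0353)
    (7,4) via y @ 0.5487
    (7,3) via y @ 1.5840
    (7,2) via y @ 2.6192
    (6,2) via x @ 3.0523
    (6,1) via y @ 3.6545  # hit
  → r_3 = 3.6545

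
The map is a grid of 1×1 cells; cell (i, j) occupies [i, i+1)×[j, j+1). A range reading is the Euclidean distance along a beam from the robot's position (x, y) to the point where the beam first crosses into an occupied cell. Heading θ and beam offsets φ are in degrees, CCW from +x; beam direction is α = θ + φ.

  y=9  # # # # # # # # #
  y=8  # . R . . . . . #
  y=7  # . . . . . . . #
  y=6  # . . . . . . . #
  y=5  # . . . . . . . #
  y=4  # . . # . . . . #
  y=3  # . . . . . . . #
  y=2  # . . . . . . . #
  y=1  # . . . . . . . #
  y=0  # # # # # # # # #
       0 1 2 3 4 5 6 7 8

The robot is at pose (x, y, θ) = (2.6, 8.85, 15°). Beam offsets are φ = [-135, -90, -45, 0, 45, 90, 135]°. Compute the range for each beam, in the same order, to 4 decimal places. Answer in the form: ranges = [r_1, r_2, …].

beam 1: φ=-135°, α=240°
  direction (-0.5000, -0.8660); cell (2,8); t to first gridline: x 1.2000, y 0.9815 (then +2.0000 / +1.1547)
    (2,7) via y @ 0.9815
    (1,7) via x @ 1.2000
    (1,6) via y @ 2.1362
    (0,6) via x @ 3.2000  # hit
  → r_1 = 3.2000
beam 2: φ=-90°, α=285°
  direction (0.2588, -0.9659); cell (2,8); t to first gridline: x 1.5455, y 0.8800 (then +3.8637 / +1.0353)
    (2,7) via y @ 0.8800
    (3,7) via x @ 1.5455
    (3,6) via y @ 1.9153
    (3,5) via y @ 2.9505
    (3,4) via y @ 3.9858  # hit
  → r_2 = 3.9858
beam 3: φ=-45°, α=330°
  direction (0.8660, -0.5000); cell (2,8); t to first gridline: x 0.4619, y 1.7000 (then +1.1547 / +2.0000)
    (3,8) via x @ 0.4619
    (4,8) via x @ 1.6166
    (4,7) via y @ 1.7000
    (5,7) via x @ 2.7713
    (5,6) via y @ 3.7000
    (6,6) via x @ 3.9260
    (7,6) via x @ 5.0807
    (7,5) via y @ 5.7000
    (8,5) via x @ 6.2354  # hit
  → r_3 = 6.2354
beam 4: φ=0°, α=15°
  direction (0.9659, 0.2588); cell (2,8); t to first gridline: x 0.4141, y 0.5796 (then +1.0353 / +3.8637)
    (3,8) via x @ 0.4141
    (3,9) via y @ 0.5796  # hit
  → r_4 = 0.5796
beam 5: φ=45°, α=60°
  direction (0.5000, 0.8660); cell (2,8); t to first gridline: x 0.8000, y 0.1732 (then +2.0000 / +1.1547)
    (2,9) via y @ 0.1732  # hit
  → r_5 = 0.1732
beam 6: φ=90°, α=105°
  direction (-0.2588, 0.9659); cell (2,8); t to first gridline: x 2.3182, y 0.1553 (then +3.8637 / +1.0353)
    (2,9) via y @ 0.1553  # hit
  → r_6 = 0.1553
beam 7: φ=135°, α=150°
  direction (-0.8660, 0.5000); cell (2,8); t to first gridline: x 0.6928, y 0.3000 (then +1.1547 / +2.0000)
    (2,9) via y @ 0.3000  # hit
  → r_7 = 0.3000

ranges = [3.2000, 3.9858, 6.2354, 0.5796, 0.1732, 0.1553, 0.3000]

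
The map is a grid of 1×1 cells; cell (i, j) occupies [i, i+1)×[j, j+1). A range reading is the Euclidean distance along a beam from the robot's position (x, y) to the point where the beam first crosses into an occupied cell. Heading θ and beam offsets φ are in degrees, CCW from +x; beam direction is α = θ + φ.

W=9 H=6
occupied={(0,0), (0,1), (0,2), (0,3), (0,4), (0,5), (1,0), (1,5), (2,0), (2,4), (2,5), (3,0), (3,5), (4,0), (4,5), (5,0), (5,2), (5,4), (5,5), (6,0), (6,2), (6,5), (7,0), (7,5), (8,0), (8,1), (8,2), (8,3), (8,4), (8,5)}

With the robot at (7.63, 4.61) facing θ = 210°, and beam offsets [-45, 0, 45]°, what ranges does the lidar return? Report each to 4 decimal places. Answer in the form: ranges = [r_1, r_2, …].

ranges = [1.5068, 7.2200, 2.4341]

beam 1: φ=-45°, α=165°
  dir = (cos 165°, sin 165°) = (-0.9659, 0.2588); from cell (7,4)
  next x-line at t=0.6522, next y-line at t=1.5068; Δt_x=1.0353, Δt_y=3.8637
    x: enter (6,4) at t=0.6522
    y: enter (6,5) at t=1.5068 ← occupied
  → r_1 = 1.5068
beam 2: φ=0°, α=210°
  dir = (cos 210°, sin 210°) = (-0.8660, -0.5000); from cell (7,4)
  next x-line at t=0.7275, next y-line at t=1.2200; Δt_x=1.1547, Δt_y=2.0000
    x: enter (6,4) at t=0.7275
    y: enter (6,3) at t=1.2200
    x: enter (5,3) at t=1.8822
    x: enter (4,3) at t=3.0369
    y: enter (4,2) at t=3.2200
    x: enter (3,2) at t=4.1916
    y: enter (3,1) at t=5.2200
    x: enter (2,1) at t=5.3463
    x: enter (1,1) at t=6.5010
    y: enter (1,0) at t=7.2200 ← occupied
  → r_2 = 7.2200
beam 3: φ=45°, α=255°
  dir = (cos 255°, sin 255°) = (-0.2588, -0.9659); from cell (7,4)
  next x-line at t=2.4341, next y-line at t=0.6315; Δt_x=3.8637, Δt_y=1.0353
    y: enter (7,3) at t=0.6315
    y: enter (7,2) at t=1.6668
    x: enter (6,2) at t=2.4341 ← occupied
  → r_3 = 2.4341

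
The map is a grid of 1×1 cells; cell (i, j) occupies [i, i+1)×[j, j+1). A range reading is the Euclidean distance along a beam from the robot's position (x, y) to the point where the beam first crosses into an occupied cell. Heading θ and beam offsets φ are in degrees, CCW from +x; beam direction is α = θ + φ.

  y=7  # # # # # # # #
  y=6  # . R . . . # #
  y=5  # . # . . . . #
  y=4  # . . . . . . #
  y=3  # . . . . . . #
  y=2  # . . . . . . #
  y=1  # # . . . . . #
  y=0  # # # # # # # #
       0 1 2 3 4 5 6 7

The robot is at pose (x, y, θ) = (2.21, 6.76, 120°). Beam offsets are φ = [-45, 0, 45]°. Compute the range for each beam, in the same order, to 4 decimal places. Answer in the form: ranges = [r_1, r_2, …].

ranges = [0.2485, 0.2771, 0.9273]

beam 1: φ=-45°, α=75°
  cosα=0.2588 sinα=0.9659 | (2,6) | tMaxX 3.0523 tMaxY 0.2485 | tΔX 3.8637 tΔY 1.0353
    t=0.2485 [y] (2,7) — stop
  → r_1 = 0.2485
beam 2: φ=0°, α=120°
  cosα=-0.5000 sinα=0.8660 | (2,6) | tMaxX 0.4200 tMaxY 0.2771 | tΔX 2.0000 tΔY 1.1547
    t=0.2771 [y] (2,7) — stop
  → r_2 = 0.2771
beam 3: φ=45°, α=165°
  cosα=-0.9659 sinα=0.2588 | (2,6) | tMaxX 0.2174 tMaxY 0.9273 | tΔX 1.0353 tΔY 3.8637
    t=0.2174 [x] (1,6)
    t=0.9273 [y] (1,7) — stop
  → r_3 = 0.9273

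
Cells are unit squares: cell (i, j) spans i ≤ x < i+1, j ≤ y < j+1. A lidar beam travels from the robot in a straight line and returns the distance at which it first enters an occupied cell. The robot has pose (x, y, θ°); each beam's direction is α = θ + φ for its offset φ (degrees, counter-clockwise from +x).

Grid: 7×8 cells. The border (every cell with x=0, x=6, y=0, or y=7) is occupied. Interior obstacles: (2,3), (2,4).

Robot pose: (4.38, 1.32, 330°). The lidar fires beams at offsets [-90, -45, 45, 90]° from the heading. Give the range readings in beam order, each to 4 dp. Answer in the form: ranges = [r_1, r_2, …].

ranges = [0.3695, 0.3313, 1.6771, 3.2400]

beam 1: φ=-90°, α=240°
  dir = (cos 240°, sin 240°) = (-0.5000, -0.8660); from cell (4,1)
  next x-line at t=0.7600, next y-line at t=0.3695; Δt_x=2.0000, Δt_y=1.1547
    y: enter (4,0) at t=0.3695 ← occupied
  → r_1 = 0.3695
beam 2: φ=-45°, α=285°
  dir = (cos 285°, sin 285°) = (0.2588, -0.9659); from cell (4,1)
  next x-line at t=2.3955, next y-line at t=0.3313; Δt_x=3.8637, Δt_y=1.0353
    y: enter (4,0) at t=0.3313 ← occupied
  → r_2 = 0.3313
beam 3: φ=45°, α=15°
  dir = (cos 15°, sin 15°) = (0.9659, 0.2588); from cell (4,1)
  next x-line at t=0.6419, next y-line at t=2.6273; Δt_x=1.0353, Δt_y=3.8637
    x: enter (5,1) at t=0.6419
    x: enter (6,1) at t=1.6771 ← occupied
  → r_3 = 1.6771
beam 4: φ=90°, α=60°
  dir = (cos 60°, sin 60°) = (0.5000, 0.8660); from cell (4,1)
  next x-line at t=1.2400, next y-line at t=0.7852; Δt_x=2.0000, Δt_y=1.1547
    y: enter (4,2) at t=0.7852
    x: enter (5,2) at t=1.2400
    y: enter (5,3) at t=1.9399
    y: enter (5,4) at t=3.0946
    x: enter (6,4) at t=3.2400 ← occupied
  → r_4 = 3.2400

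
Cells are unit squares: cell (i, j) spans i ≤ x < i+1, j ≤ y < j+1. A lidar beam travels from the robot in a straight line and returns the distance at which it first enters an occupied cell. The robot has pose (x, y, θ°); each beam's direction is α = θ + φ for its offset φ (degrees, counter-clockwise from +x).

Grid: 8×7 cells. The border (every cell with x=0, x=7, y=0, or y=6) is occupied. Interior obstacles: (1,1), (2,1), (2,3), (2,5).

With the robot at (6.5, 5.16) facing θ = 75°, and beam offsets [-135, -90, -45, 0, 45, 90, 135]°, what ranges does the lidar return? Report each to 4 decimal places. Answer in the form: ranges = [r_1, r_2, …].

beam 1: φ=-135°, α=300°
  d=(0.5000,-0.8660)  start (6,5)  tX=1.0000 tY=0.1848  stride 1/|dx|=2.0000 1/|dy|=1.1547
    cross y-line → (6,4), t=0.1848
    cross x-line → (7,4), t=1.0000 (wall)
  → r_1 = 1.0000
beam 2: φ=-90°, α=345°
  d=(0.9659,-0.2588)  start (6,5)  tX=0.5176 tY=0.6182  stride 1/|dx|=1.0353 1/|dy|=3.8637
    cross x-line → (7,5), t=0.5176 (wall)
  → r_2 = 0.5176
beam 3: φ=-45°, α=30°
  d=(0.8660,0.5000)  start (6,5)  tX=0.5774 tY=1.6800  stride 1/|dx|=1.1547 1/|dy|=2.0000
    cross x-line → (7,5), t=0.5774 (wall)
  → r_3 = 0.5774
beam 4: φ=0°, α=75°
  d=(0.2588,0.9659)  start (6,5)  tX=1.9319 tY=0.8696  stride 1/|dx|=3.8637 1/|dy|=1.0353
    cross y-line → (6,6), t=0.8696 (wall)
  → r_4 = 0.8696
beam 5: φ=45°, α=120°
  d=(-0.5000,0.8660)  start (6,5)  tX=1.0000 tY=0.9699  stride 1/|dx|=2.0000 1/|dy|=1.1547
    cross y-line → (6,6), t=0.9699 (wall)
  → r_5 = 0.9699
beam 6: φ=90°, α=165°
  d=(-0.9659,0.2588)  start (6,5)  tX=0.5176 tY=3.2455  stride 1/|dx|=1.0353 1/|dy|=3.8637
    cross x-line → (5,5), t=0.5176
    cross x-line → (4,5), t=1.5529
    cross x-line → (3,5), t=2.5882
    cross y-line → (3,6), t=3.2455 (wall)
  → r_6 = 3.2455
beam 7: φ=135°, α=210°
  d=(-0.8660,-0.5000)  start (6,5)  tX=0.5774 tY=0.3200  stride 1/|dx|=1.1547 1/|dy|=2.0000
    cross y-line → (6,4), t=0.3200
    cross x-line → (5,4), t=0.5774
    cross x-line → (4,4), t=1.7321
    cross y-line → (4,3), t=2.3200
    cross x-line → (3,3), t=2.8868
    cross x-line → (2,3), t=4.0415 (wall)
  → r_7 = 4.0415

ranges = [1.0000, 0.5176, 0.5774, 0.8696, 0.9699, 3.2455, 4.0415]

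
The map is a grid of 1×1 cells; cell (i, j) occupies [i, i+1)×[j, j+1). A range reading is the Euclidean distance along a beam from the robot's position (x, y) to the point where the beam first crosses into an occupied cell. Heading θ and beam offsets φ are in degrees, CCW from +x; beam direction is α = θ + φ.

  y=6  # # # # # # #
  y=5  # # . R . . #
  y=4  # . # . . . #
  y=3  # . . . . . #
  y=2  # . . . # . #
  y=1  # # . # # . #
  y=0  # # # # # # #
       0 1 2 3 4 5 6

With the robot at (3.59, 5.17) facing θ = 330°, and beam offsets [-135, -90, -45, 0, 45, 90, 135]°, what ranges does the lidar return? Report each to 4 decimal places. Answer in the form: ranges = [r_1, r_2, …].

ranges = [0.6568, 1.1800, 2.2465, 2.7828, 2.4950, 0.9584, 0.8593]

beam 1: φ=-135°, α=195°
  d=(-0.9659,-0.2588)  start (3,5)  tX=0.6108 tY=0.6568  stride 1/|dx|=1.0353 1/|dy|=3.8637
    cross x-line → (2,5), t=0.6108
    cross y-line → (2,4), t=0.6568 (wall)
  → r_1 = 0.6568
beam 2: φ=-90°, α=240°
  d=(-0.5000,-0.8660)  start (3,5)  tX=1.1800 tY=0.1963  stride 1/|dx|=2.0000 1/|dy|=1.1547
    cross y-line → (3,4), t=0.1963
    cross x-line → (2,4), t=1.1800 (wall)
  → r_2 = 1.1800
beam 3: φ=-45°, α=285°
  d=(0.2588,-0.9659)  start (3,5)  tX=1.5841 tY=0.1760  stride 1/|dx|=3.8637 1/|dy|=1.0353
    cross y-line → (3,4), t=0.1760
    cross y-line → (3,3), t=1.2113
    cross x-line → (4,3), t=1.5841
    cross y-line → (4,2), t=2.2465 (wall)
  → r_3 = 2.2465
beam 4: φ=0°, α=330°
  d=(0.8660,-0.5000)  start (3,5)  tX=0.4734 tY=0.3400  stride 1/|dx|=1.1547 1/|dy|=2.0000
    cross y-line → (3,4), t=0.3400
    cross x-line → (4,4), t=0.4734
    cross x-line → (5,4), t=1.6281
    cross y-line → (5,3), t=2.3400
    cross x-line → (6,3), t=2.7828 (wall)
  → r_4 = 2.7828
beam 5: φ=45°, α=15°
  d=(0.9659,0.2588)  start (3,5)  tX=0.4245 tY=3.2069  stride 1/|dx|=1.0353 1/|dy|=3.8637
    cross x-line → (4,5), t=0.4245
    cross x-line → (5,5), t=1.4597
    cross x-line → (6,5), t=2.4950 (wall)
  → r_5 = 2.4950
beam 6: φ=90°, α=60°
  d=(0.5000,0.8660)  start (3,5)  tX=0.8200 tY=0.9584  stride 1/|dx|=2.0000 1/|dy|=1.1547
    cross x-line → (4,5), t=0.8200
    cross y-line → (4,6), t=0.9584 (wall)
  → r_6 = 0.9584
beam 7: φ=135°, α=105°
  d=(-0.2588,0.9659)  start (3,5)  tX=2.2796 tY=0.8593  stride 1/|dx|=3.8637 1/|dy|=1.0353
    cross y-line → (3,6), t=0.8593 (wall)
  → r_7 = 0.8593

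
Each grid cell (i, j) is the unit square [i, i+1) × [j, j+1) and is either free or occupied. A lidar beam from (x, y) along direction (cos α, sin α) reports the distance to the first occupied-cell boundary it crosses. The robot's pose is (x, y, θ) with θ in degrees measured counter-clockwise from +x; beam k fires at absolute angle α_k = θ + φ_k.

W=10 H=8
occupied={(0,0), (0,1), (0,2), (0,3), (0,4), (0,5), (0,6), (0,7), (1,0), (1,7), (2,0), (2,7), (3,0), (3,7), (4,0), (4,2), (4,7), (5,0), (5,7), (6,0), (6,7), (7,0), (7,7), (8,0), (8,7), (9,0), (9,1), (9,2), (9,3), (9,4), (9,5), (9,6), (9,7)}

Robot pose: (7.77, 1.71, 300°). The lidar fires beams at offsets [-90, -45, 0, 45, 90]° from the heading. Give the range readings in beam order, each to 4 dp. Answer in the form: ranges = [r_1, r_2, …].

beam 1: φ=-90°, α=210°
  cosα=-0.8660 sinα=-0.5000 | (7,1) | tMaxX 0.8891 tMaxY 1.4200 | tΔX 1.1547 tΔY 2.0000
    t=0.8891 [x] (6,1)
    t=1.4200 [y] (6,0) — stop
  → r_1 = 1.4200
beam 2: φ=-45°, α=255°
  cosα=-0.2588 sinα=-0.9659 | (7,1) | tMaxX 2.9751 tMaxY 0.7350 | tΔX 3.8637 tΔY 1.0353
    t=0.7350 [y] (7,0) — stop
  → r_2 = 0.7350
beam 3: φ=0°, α=300°
  cosα=0.5000 sinα=-0.8660 | (7,1) | tMaxX 0.4600 tMaxY 0.8198 | tΔX 2.0000 tΔY 1.1547
    t=0.4600 [x] (8,1)
    t=0.8198 [y] (8,0) — stop
  → r_3 = 0.8198
beam 4: φ=45°, α=345°
  cosα=0.9659 sinα=-0.2588 | (7,1) | tMaxX 0.2381 tMaxY 2.7432 | tΔX 1.0353 tΔY 3.8637
    t=0.2381 [x] (8,1)
    t=1.2734 [x] (9,1) — stop
  → r_4 = 1.2734
beam 5: φ=90°, α=30°
  cosα=0.8660 sinα=0.5000 | (7,1) | tMaxX 0.2656 tMaxY 0.5800 | tΔX 1.1547 tΔY 2.0000
    t=0.2656 [x] (8,1)
    t=0.5800 [y] (8,2)
    t=1.4203 [x] (9,2) — stop
  → r_5 = 1.4203

ranges = [1.4200, 0.7350, 0.8198, 1.2734, 1.4203]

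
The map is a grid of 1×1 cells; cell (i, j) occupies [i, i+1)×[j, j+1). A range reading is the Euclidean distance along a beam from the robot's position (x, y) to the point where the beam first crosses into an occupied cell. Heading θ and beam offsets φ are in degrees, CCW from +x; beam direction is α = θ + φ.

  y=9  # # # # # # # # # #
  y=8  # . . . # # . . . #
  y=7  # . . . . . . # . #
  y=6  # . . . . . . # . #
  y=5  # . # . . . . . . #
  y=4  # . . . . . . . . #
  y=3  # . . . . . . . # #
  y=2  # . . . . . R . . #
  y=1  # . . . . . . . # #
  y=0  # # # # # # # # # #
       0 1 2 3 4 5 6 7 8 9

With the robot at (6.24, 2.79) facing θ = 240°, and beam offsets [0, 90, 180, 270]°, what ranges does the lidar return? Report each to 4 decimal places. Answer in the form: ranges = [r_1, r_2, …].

beam 1: φ=0°, α=240°
  dir = (cos 240°, sin 240°) = (-0.5000, -0.8660); from cell (6,2)
  next x-line at t=0.4800, next y-line at t=0.9122; Δt_x=2.0000, Δt_y=1.1547
    x: enter (5,2) at t=0.4800
    y: enter (5,1) at t=0.9122
    y: enter (5,0) at t=2.0669 ← occupied
  → r_1 = 2.0669
beam 2: φ=90°, α=330°
  dir = (cos 330°, sin 330°) = (0.8660, -0.5000); from cell (6,2)
  next x-line at t=0.8776, next y-line at t=1.5800; Δt_x=1.1547, Δt_y=2.0000
    x: enter (7,2) at t=0.8776
    y: enter (7,1) at t=1.5800
    x: enter (8,1) at t=2.0323 ← occupied
  → r_2 = 2.0323
beam 3: φ=180°, α=60°
  dir = (cos 60°, sin 60°) = (0.5000, 0.8660); from cell (6,2)
  next x-line at t=1.5200, next y-line at t=0.2425; Δt_x=2.0000, Δt_y=1.1547
    y: enter (6,3) at t=0.2425
    y: enter (6,4) at t=1.3972
    x: enter (7,4) at t=1.5200
    y: enter (7,5) at t=2.5519
    x: enter (8,5) at t=3.5200
    y: enter (8,6) at t=3.7066
    y: enter (8,7) at t=4.8613
    x: enter (9,7) at t=5.5200 ← occupied
  → r_3 = 5.5200
beam 4: φ=270°, α=150°
  dir = (cos 150°, sin 150°) = (-0.8660, 0.5000); from cell (6,2)
  next x-line at t=0.2771, next y-line at t=0.4200; Δt_x=1.1547, Δt_y=2.0000
    x: enter (5,2) at t=0.2771
    y: enter (5,3) at t=0.4200
    x: enter (4,3) at t=1.4318
    y: enter (4,4) at t=2.4200
    x: enter (3,4) at t=2.5865
    x: enter (2,4) at t=3.7412
    y: enter (2,5) at t=4.4200 ← occupied
  → r_4 = 4.4200

ranges = [2.0669, 2.0323, 5.5200, 4.4200]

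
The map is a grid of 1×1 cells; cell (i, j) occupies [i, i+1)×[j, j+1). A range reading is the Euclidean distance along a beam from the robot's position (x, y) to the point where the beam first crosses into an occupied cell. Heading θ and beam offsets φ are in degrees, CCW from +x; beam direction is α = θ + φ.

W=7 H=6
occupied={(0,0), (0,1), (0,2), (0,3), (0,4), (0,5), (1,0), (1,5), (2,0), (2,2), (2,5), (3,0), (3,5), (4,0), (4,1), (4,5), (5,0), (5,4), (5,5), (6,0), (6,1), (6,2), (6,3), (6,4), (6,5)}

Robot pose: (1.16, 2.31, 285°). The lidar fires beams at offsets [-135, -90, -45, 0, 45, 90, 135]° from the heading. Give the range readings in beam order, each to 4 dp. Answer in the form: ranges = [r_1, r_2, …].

beam 1: φ=-135°, α=150°
  dir = (cos 150°, sin 150°) = (-0.8660, 0.5000); from cell (1,2)
  next x-line at t=0.1848, next y-line at t=1.3800; Δt_x=1.1547, Δt_y=2.0000
    x: enter (0,2) at t=0.1848 ← occupied
  → r_1 = 0.1848
beam 2: φ=-90°, α=195°
  dir = (cos 195°, sin 195°) = (-0.9659, -0.2588); from cell (1,2)
  next x-line at t=0.1656, next y-line at t=1.1977; Δt_x=1.0353, Δt_y=3.8637
    x: enter (0,2) at t=0.1656 ← occupied
  → r_2 = 0.1656
beam 3: φ=-45°, α=240°
  dir = (cos 240°, sin 240°) = (-0.5000, -0.8660); from cell (1,2)
  next x-line at t=0.3200, next y-line at t=0.3580; Δt_x=2.0000, Δt_y=1.1547
    x: enter (0,2) at t=0.3200 ← occupied
  → r_3 = 0.3200
beam 4: φ=0°, α=285°
  dir = (cos 285°, sin 285°) = (0.2588, -0.9659); from cell (1,2)
  next x-line at t=3.2455, next y-line at t=0.3209; Δt_x=3.8637, Δt_y=1.0353
    y: enter (1,1) at t=0.3209
    y: enter (1,0) at t=1.3562 ← occupied
  → r_4 = 1.3562
beam 5: φ=45°, α=330°
  dir = (cos 330°, sin 330°) = (0.8660, -0.5000); from cell (1,2)
  next x-line at t=0.9699, next y-line at t=0.6200; Δt_x=1.1547, Δt_y=2.0000
    y: enter (1,1) at t=0.6200
    x: enter (2,1) at t=0.9699
    x: enter (3,1) at t=2.1246
    y: enter (3,0) at t=2.6200 ← occupied
  → r_5 = 2.6200
beam 6: φ=90°, α=15°
  dir = (cos 15°, sin 15°) = (0.9659, 0.2588); from cell (1,2)
  next x-line at t=0.8696, next y-line at t=2.6660; Δt_x=1.0353, Δt_y=3.8637
    x: enter (2,2) at t=0.8696 ← occupied
  → r_6 = 0.8696
beam 7: φ=135°, α=60°
  dir = (cos 60°, sin 60°) = (0.5000, 0.8660); from cell (1,2)
  next x-line at t=1.6800, next y-line at t=0.7967; Δt_x=2.0000, Δt_y=1.1547
    y: enter (1,3) at t=0.7967
    x: enter (2,3) at t=1.6800
    y: enter (2,4) at t=1.9514
    y: enter (2,5) at t=3.1061 ← occupied
  → r_7 = 3.1061

ranges = [0.1848, 0.1656, 0.3200, 1.3562, 2.6200, 0.8696, 3.1061]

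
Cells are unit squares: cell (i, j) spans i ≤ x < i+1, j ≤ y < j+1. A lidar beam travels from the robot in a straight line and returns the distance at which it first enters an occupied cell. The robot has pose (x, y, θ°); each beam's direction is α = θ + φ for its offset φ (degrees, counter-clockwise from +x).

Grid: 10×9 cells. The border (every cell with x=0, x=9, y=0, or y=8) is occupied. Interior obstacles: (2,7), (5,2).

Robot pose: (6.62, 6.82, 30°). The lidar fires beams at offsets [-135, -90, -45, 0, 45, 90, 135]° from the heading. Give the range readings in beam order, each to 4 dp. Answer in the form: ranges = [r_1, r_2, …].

ranges = [3.9548, 4.7600, 2.4640, 2.3600, 1.2216, 1.3625, 3.7477]

beam 1: φ=-135°, α=255°
  direction (-0.2588, -0.9659); cell (6,6); t to first gridline: x 2.3955, y 0.8489 (then +3.8637 / +1.0353)
    (6,5) via y @ 0.8489
    (6,4) via y @ 1.8842
    (5,4) via x @ 2.3955
    (5,3) via y @ 2.9195
    (5,2) via y @ 3.9548  # hit
  → r_1 = 3.9548
beam 2: φ=-90°, α=300°
  direction (0.5000, -0.8660); cell (6,6); t to first gridline: x 0.7600, y 0.9469 (then +2.0000 / +1.1547)
    (7,6) via x @ 0.7600
    (7,5) via y @ 0.9469
    (7,4) via y @ 2.1016
    (8,4) via x @ 2.7600
    (8,3) via y @ 3.2563
    (8,2) via y @ 4.4110
    (9,2) via x @ 4.7600  # hit
  → r_2 = 4.7600
beam 3: φ=-45°, α=345°
  direction (0.9659, -0.2588); cell (6,6); t to first gridline: x 0.3934, y 3.1682 (then +1.0353 / +3.8637)
    (7,6) via x @ 0.3934
    (8,6) via x @ 1.4287
    (9,6) via x @ 2.4640  # hit
  → r_3 = 2.4640
beam 4: φ=0°, α=30°
  direction (0.8660, 0.5000); cell (6,6); t to first gridline: x 0.4388, y 0.3600 (then +1.1547 / +2.0000)
    (6,7) via y @ 0.3600
    (7,7) via x @ 0.4388
    (8,7) via x @ 1.5935
    (8,8) via y @ 2.3600  # hit
  → r_4 = 2.3600
beam 5: φ=45°, α=75°
  direction (0.2588, 0.9659); cell (6,6); t to first gridline: x 1.4682, y 0.1863 (then +3.8637 / +1.0353)
    (6,7) via y @ 0.1863
    (6,8) via y @ 1.2216  # hit
  → r_5 = 1.2216
beam 6: φ=90°, α=120°
  direction (-0.5000, 0.8660); cell (6,6); t to first gridline: x 1.2400, y 0.2078 (then +2.0000 / +1.1547)
    (6,7) via y @ 0.2078
    (5,7) via x @ 1.2400
    (5,8) via y @ 1.3625  # hit
  → r_6 = 1.3625
beam 7: φ=135°, α=165°
  direction (-0.9659, 0.2588); cell (6,6); t to first gridline: x 0.6419, y 0.6955 (then +1.0353 / +3.8637)
    (5,6) via x @ 0.6419
    (5,7) via y @ 0.6955
    (4,7) via x @ 1.6771
    (3,7) via x @ 2.7124
    (2,7) via x @ 3.7477  # hit
  → r_7 = 3.7477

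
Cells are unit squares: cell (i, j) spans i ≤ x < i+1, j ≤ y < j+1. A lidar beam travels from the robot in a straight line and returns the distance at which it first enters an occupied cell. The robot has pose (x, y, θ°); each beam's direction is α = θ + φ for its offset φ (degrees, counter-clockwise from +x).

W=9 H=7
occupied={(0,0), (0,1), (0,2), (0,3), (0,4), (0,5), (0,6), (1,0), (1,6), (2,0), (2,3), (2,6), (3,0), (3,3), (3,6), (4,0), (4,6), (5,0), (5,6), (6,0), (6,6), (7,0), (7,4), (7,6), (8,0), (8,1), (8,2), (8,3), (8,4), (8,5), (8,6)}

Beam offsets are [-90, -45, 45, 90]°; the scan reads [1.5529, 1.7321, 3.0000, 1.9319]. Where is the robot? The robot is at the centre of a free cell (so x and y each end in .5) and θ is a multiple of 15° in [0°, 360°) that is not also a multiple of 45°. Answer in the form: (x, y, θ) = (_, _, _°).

(x, y, θ) = (5.5, 4.5, 105°)

Candidates: 32 free-cell centres × 16 headings = 512 poses. Raycast each; keep the one whose scan matches to 4 dp.
  (2.5, 1.5, 30°): beam 1 = 0.5774 ≠ 1.5529 ✗
  (3.5, 1.5, 30°): beam 1 = 0.5774 ≠ 1.5529 ✗
  (5.5, 2.5, 60°): beam 1 = 2.8868 ≠ 1.5529 ✗
  (2.5, 5.5, 165°): beam 1 = 0.5176 ≠ 1.5529 ✗
  …
  (5.5, 4.5, 105°): r_1=1.5529, r_2=1.7321, r_3=3.0000, r_4=1.9319 — all match ✓
Unique over the lattice → pose = (5.5, 4.5, 105°).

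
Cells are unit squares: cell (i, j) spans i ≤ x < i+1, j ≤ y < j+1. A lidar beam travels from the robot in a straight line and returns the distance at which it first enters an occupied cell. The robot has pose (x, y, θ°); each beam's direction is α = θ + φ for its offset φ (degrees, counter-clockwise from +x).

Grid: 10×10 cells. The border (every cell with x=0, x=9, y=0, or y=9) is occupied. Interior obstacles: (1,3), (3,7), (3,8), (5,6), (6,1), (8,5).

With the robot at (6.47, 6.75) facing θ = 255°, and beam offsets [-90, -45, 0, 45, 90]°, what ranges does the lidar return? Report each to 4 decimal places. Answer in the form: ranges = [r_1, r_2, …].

ranges = [0.4866, 0.5427, 5.9528, 5.0600, 2.6192]

beam 1: φ=-90°, α=165°
  direction (-0.9659, 0.2588); cell (6,6); t to first gridline: x 0.4866, y 0.9659 (then +1.0353 / +3.8637)
    (5,6) via x @ 0.4866  # hit
  → r_1 = 0.4866
beam 2: φ=-45°, α=210°
  direction (-0.8660, -0.5000); cell (6,6); t to first gridline: x 0.5427, y 1.5000 (then +1.1547 / +2.0000)
    (5,6) via x @ 0.5427  # hit
  → r_2 = 0.5427
beam 3: φ=0°, α=255°
  direction (-0.2588, -0.9659); cell (6,6); t to first gridline: x 1.8159, y 0.7765 (then +3.8637 / +1.0353)
    (6,5) via y @ 0.7765
    (6,4) via y @ 1.8117
    (5,4) via x @ 1.8159
    (5,3) via y @ 2.8470
    (5,2) via y @ 3.8823
    (5,1) via y @ 4.9176
    (4,1) via x @ 5.6796
    (4,0) via y @ 5.9528  # hit
  → r_3 = 5.9528
beam 4: φ=45°, α=300°
  direction (0.5000, -0.8660); cell (6,6); t to first gridline: x 1.0600, y 0.8660 (then +2.0000 / +1.1547)
    (6,5) via y @ 0.8660
    (7,5) via x @ 1.0600
    (7,4) via y @ 2.0207
    (8,4) via x @ 3.0600
    (8,3) via y @ 3.1754
    (8,2) via y @ 4.3301
    (9,2) via x @ 5.0600  # hit
  → r_4 = 5.0600
beam 5: φ=90°, α=345°
  direction (0.9659, -0.2588); cell (6,6); t to first gridline: x 0.5487, y 2.8978 (then +1.0353 / +3.8637)
    (7,6) via x @ 0.5487
    (8,6) via x @ 1.5840
    (9,6) via x @ 2.6192  # hit
  → r_5 = 2.6192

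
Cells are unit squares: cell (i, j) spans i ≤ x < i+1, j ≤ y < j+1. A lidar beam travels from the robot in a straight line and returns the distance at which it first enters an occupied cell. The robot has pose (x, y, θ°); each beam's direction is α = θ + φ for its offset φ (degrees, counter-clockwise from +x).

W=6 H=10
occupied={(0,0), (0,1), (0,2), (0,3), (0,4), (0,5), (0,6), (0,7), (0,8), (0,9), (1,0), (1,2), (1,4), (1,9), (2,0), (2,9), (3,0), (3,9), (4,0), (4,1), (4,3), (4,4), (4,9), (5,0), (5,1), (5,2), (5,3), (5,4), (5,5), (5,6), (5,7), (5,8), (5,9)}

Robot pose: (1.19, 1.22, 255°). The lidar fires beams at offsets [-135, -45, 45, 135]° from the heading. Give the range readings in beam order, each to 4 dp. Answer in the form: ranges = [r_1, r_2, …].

ranges = [0.3800, 0.2194, 0.2540, 3.5600]

beam 1: φ=-135°, α=120°
  cosα=-0.5000 sinα=0.8660 | (1,1) | tMaxX 0.3800 tMaxY 0.9007 | tΔX 2.0000 tΔY 1.1547
    t=0.3800 [x] (0,1) — stop
  → r_1 = 0.3800
beam 2: φ=-45°, α=210°
  cosα=-0.8660 sinα=-0.5000 | (1,1) | tMaxX 0.2194 tMaxY 0.4400 | tΔX 1.1547 tΔY 2.0000
    t=0.2194 [x] (0,1) — stop
  → r_2 = 0.2194
beam 3: φ=45°, α=300°
  cosα=0.5000 sinα=-0.8660 | (1,1) | tMaxX 1.6200 tMaxY 0.2540 | tΔX 2.0000 tΔY 1.1547
    t=0.2540 [y] (1,0) — stop
  → r_3 = 0.2540
beam 4: φ=135°, α=30°
  cosα=0.8660 sinα=0.5000 | (1,1) | tMaxX 0.9353 tMaxY 1.5600 | tΔX 1.1547 tΔY 2.0000
    t=0.9353 [x] (2,1)
    t=1.5600 [y] (2,2)
    t=2.0900 [x] (3,2)
    t=3.2447 [x] (4,2)
    t=3.5600 [y] (4,3) — stop
  → r_4 = 3.5600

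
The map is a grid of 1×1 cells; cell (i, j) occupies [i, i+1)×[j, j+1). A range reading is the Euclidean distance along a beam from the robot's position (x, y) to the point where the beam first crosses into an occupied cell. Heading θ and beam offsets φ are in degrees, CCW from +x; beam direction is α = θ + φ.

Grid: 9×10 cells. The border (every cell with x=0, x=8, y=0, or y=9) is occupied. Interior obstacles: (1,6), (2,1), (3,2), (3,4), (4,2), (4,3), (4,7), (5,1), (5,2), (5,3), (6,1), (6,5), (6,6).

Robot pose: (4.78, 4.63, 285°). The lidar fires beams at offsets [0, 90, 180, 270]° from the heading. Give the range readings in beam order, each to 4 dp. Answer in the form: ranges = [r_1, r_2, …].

ranges = [0.6522, 1.4296, 2.4536, 0.8075]

beam 1: φ=0°, α=285°
  cosα=0.2588 sinα=-0.9659 | (4,4) | tMaxX 0.8500 tMaxY 0.6522 | tΔX 3.8637 tΔY 1.0353
    t=0.6522 [y] (4,3) — stop
  → r_1 = 0.6522
beam 2: φ=90°, α=15°
  cosα=0.9659 sinα=0.2588 | (4,4) | tMaxX 0.2278 tMaxY 1.4296 | tΔX 1.0353 tΔY 3.8637
    t=0.2278 [x] (5,4)
    t=1.2630 [x] (6,4)
    t=1.4296 [y] (6,5) — stop
  → r_2 = 1.4296
beam 3: φ=180°, α=105°
  cosα=-0.2588 sinα=0.9659 | (4,4) | tMaxX 3.0137 tMaxY 0.3831 | tΔX 3.8637 tΔY 1.0353
    t=0.3831 [y] (4,5)
    t=1.4183 [y] (4,6)
    t=2.4536 [y] (4,7) — stop
  → r_3 = 2.4536
beam 4: φ=270°, α=195°
  cosα=-0.9659 sinα=-0.2588 | (4,4) | tMaxX 0.8075 tMaxY 2.4341 | tΔX 1.0353 tΔY 3.8637
    t=0.8075 [x] (3,4) — stop
  → r_4 = 0.8075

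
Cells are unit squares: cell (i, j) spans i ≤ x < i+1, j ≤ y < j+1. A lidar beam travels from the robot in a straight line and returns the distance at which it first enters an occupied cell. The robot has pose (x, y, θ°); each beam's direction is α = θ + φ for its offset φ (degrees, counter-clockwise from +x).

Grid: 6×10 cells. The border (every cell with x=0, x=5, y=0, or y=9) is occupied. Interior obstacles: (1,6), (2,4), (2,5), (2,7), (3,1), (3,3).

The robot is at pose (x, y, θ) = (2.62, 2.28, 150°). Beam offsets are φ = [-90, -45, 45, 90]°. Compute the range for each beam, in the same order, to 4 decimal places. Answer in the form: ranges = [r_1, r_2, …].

ranges = [0.8314, 1.7807, 1.6771, 1.4780]

beam 1: φ=-90°, α=60°
  dir = (cos 60°, sin 60°) = (0.5000, 0.8660); from cell (2,2)
  next x-line at t=0.7600, next y-line at t=0.8314; Δt_x=2.0000, Δt_y=1.1547
    x: enter (3,2) at t=0.7600
    y: enter (3,3) at t=0.8314 ← occupied
  → r_1 = 0.8314
beam 2: φ=-45°, α=105°
  dir = (cos 105°, sin 105°) = (-0.2588, 0.9659); from cell (2,2)
  next x-line at t=2.3955, next y-line at t=0.7454; Δt_x=3.8637, Δt_y=1.0353
    y: enter (2,3) at t=0.7454
    y: enter (2,4) at t=1.7807 ← occupied
  → r_2 = 1.7807
beam 3: φ=45°, α=195°
  dir = (cos 195°, sin 195°) = (-0.9659, -0.2588); from cell (2,2)
  next x-line at t=0.6419, next y-line at t=1.0818; Δt_x=1.0353, Δt_y=3.8637
    x: enter (1,2) at t=0.6419
    y: enter (1,1) at t=1.0818
    x: enter (0,1) at t=1.6771 ← occupied
  → r_3 = 1.6771
beam 4: φ=90°, α=240°
  dir = (cos 240°, sin 240°) = (-0.5000, -0.8660); from cell (2,2)
  next x-line at t=1.2400, next y-line at t=0.3233; Δt_x=2.0000, Δt_y=1.1547
    y: enter (2,1) at t=0.3233
    x: enter (1,1) at t=1.2400
    y: enter (1,0) at t=1.4780 ← occupied
  → r_4 = 1.4780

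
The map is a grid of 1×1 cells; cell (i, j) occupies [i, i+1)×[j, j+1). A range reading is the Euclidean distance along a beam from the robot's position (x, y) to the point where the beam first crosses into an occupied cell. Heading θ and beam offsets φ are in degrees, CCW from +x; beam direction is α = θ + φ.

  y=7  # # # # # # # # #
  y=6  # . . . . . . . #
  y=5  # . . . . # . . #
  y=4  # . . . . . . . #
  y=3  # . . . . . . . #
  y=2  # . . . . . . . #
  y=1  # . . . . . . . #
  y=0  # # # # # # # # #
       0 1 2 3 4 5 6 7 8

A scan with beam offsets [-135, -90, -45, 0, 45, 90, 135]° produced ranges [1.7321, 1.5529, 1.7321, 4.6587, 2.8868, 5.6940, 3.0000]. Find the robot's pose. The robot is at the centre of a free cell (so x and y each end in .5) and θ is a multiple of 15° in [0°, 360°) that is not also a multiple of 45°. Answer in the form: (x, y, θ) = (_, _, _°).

Candidates: 41 free-cell centres × 16 headings = 656 poses. Raycast each; keep the one whose scan matches to 4 dp.
  (3.5, 2.5, 165°): beam 1 = 5.1962 ≠ 1.7321 ✗
  (7.5, 1.5, 240°): beam 1 = 5.6940 ≠ 1.7321 ✗
  (7.5, 1.5, 60°): beam 1 = 0.5176 ≠ 1.7321 ✗
  (3.5, 5.5, 150°): beam 1 = 1.5529 ≠ 1.7321 ✗
  …
  (6.5, 2.5, 75°): r_1=1.7321, r_2=1.5529, r_3=1.7321, r_4=4.6587, r_5=2.8868, r_6=5.6940, r_7=3.0000 — all match ✓
No second candidate reproduces the full scan.

(x, y, θ) = (6.5, 2.5, 75°)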